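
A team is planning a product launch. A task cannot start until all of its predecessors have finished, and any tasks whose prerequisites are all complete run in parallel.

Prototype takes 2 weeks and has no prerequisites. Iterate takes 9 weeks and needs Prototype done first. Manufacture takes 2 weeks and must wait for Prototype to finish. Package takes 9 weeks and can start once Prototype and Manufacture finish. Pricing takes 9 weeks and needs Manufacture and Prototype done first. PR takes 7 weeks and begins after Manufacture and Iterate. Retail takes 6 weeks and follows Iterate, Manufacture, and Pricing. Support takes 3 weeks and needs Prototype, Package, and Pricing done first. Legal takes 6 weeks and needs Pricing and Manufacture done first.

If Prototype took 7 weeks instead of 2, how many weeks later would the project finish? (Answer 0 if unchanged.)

As given, the longest chain is Prototype→Manufacture→Pricing→Retail = 2+2+9+6 = 19, so the finish is 19 weeks.
Since Prototype is critical, the +5 change carries straight to that chain (now 24 weeks).
The critical path is still Prototype→Manufacture→Pricing→Retail; finish is now 24 weeks.
Change in finish: 24 − 19 = +5 weeks.

5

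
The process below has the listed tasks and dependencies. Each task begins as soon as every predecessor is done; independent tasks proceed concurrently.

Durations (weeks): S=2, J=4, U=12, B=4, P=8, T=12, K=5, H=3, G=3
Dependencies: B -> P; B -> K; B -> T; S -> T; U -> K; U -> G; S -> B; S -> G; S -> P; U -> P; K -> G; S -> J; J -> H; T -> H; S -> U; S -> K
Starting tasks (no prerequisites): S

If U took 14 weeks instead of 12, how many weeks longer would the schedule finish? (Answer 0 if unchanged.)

As given, the longest chain is S→U→P = 2+12+8 = 22, so the finish is 22 weeks.
Since U is critical, the +2 change carries straight to that chain (now 24 weeks).
The critical path is still S→U→P; finish is now 24 weeks.
Change in finish: 24 − 22 = +2 weeks.

2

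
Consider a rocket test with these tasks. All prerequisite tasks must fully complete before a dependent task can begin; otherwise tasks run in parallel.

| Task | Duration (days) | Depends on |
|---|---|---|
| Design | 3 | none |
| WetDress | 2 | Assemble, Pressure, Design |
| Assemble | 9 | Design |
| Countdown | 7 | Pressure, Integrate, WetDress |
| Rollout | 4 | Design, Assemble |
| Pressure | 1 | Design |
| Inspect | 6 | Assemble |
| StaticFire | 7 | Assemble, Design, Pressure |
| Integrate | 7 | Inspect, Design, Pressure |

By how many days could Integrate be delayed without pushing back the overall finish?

0

Design→Assemble→Inspect→Integrate→Countdown = 3+9+6+7+7 = 32 sets the makespan at 32 days.
Longest path through Integrate: 32 days (earliest finish 25, latest finish 25).
Float = 32 − 32 = 0.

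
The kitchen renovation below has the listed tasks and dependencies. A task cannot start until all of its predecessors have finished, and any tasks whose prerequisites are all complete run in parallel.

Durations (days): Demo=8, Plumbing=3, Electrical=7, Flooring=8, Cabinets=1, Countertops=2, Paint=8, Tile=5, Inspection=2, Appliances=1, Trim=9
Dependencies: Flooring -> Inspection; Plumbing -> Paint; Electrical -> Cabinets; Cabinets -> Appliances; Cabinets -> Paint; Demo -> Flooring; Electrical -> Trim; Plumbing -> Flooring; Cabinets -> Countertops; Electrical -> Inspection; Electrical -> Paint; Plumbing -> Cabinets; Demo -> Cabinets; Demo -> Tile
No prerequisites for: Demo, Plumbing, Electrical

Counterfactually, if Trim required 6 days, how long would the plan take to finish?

Baseline: Demo→Flooring→Inspection = 8+8+2 = 18 → 18 days.
Trim has 2 days of float (longest path through it is 16).
No other chain overtakes it, so the finish is 18 days.

18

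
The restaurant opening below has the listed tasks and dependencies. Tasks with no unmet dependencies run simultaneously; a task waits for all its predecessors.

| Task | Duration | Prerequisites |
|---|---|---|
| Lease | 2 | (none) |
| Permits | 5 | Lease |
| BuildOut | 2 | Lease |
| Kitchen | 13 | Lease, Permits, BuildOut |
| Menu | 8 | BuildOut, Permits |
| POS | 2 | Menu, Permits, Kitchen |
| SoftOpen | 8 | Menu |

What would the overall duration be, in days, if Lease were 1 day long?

22

Critical path before the change: Lease→Permits→Menu→SoftOpen = 2+5+8+8 = 23 giving 23 days.
Lease lies on that path, so at 1 day the path becomes 22 days.
That remains the longest chain; total 22 days.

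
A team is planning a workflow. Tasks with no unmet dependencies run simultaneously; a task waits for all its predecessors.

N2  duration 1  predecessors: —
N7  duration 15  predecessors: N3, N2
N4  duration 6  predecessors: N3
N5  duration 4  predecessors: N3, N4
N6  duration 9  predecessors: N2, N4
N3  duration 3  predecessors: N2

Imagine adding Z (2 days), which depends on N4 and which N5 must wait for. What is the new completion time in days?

19

Originally the project takes 19 days.
With Z inserted, N5 now waits for max(N3, N4, Z).
New critical path: N2→N3→N4→N6 = 1+3+6+9 = 19 ⇒ 19 days.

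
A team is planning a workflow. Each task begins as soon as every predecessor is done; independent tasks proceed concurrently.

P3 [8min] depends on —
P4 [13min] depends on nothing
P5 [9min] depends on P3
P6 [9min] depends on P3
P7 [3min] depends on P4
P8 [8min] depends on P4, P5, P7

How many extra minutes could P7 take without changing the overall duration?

1

P3→P5→P8 = 8+9+8 = 25 sets the makespan at 25 minutes.
P7 finishes as early as 16 and must finish by 17.
Slack of P7 = 14 − 13 = 1 minute.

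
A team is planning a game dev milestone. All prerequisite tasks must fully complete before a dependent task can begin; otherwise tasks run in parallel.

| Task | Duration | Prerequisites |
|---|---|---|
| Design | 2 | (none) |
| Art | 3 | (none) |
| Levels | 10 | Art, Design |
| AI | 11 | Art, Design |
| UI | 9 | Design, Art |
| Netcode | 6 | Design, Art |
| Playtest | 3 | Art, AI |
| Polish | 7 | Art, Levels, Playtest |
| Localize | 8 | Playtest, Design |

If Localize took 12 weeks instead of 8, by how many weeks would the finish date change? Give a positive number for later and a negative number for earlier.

Baseline: Art→AI→Playtest→Localize = 3+11+3+8 = 25 → 25 weeks.
Localize lies on that path, so at 12 weeks the path becomes 29 weeks.
That remains the longest chain; total 29 weeks.
Change in finish: 29 − 25 = +4 weeks.

4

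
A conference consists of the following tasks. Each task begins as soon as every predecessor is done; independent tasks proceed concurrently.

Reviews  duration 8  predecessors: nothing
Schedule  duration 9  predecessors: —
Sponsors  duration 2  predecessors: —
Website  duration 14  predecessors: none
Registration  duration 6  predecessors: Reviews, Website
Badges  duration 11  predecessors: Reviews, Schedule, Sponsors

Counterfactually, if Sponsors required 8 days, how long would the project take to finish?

Actual critical path: Schedule→Badges = 9+11 = 20 ⇒ 20 days.
Sponsors has 7 days of float (longest path through it is 13).
No other chain overtakes it, so the finish is 20 days.

20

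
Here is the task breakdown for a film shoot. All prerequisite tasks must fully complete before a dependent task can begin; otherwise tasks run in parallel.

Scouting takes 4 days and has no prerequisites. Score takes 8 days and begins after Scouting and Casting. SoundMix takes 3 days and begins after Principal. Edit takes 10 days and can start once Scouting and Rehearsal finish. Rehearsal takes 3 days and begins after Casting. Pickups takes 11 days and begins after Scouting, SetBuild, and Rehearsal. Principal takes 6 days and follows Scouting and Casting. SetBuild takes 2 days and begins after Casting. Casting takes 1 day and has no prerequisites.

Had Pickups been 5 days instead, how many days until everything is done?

Actual critical path: Casting→Rehearsal→Pickups = 1+3+11 = 15 ⇒ 15 days.
Pickups is on the critical path; changing it to 5 makes that path 9 days.
New critical path: Casting→Rehearsal→Edit = 1+3+10 = 14 ⇒ 14 days.

14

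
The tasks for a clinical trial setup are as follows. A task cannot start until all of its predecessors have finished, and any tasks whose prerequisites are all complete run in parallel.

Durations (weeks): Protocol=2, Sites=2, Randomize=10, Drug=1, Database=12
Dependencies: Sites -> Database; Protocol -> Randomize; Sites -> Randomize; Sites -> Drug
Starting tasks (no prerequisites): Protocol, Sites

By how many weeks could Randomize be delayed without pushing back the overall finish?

Sites→Database = 2+12 = 14 sets the makespan at 14 weeks.
Randomize finishes as early as 12 and must finish by 14.
Float = 14 − 12 = 2.

2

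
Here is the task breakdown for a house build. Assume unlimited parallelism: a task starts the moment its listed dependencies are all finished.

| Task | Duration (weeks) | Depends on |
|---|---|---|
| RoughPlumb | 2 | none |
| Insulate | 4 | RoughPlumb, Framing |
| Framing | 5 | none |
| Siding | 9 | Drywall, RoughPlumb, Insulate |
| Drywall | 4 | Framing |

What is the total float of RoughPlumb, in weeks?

Critical path: Framing→Insulate→Siding = 5+4+9 = 18, so the finish is 18 weeks.
RoughPlumb finishes as early as 2 and must finish by 5.
So RoughPlumb can slip 5 − 2 = 3 weeks.

3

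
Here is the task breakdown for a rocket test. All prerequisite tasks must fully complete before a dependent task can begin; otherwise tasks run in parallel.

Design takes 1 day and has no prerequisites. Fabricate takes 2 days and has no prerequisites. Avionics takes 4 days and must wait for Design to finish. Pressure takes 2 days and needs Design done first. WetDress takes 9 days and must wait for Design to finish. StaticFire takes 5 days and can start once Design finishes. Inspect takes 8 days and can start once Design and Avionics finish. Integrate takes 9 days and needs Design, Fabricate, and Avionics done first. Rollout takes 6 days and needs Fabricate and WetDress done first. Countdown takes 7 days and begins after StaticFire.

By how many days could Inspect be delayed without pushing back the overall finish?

Critical path: Design→WetDress→Rollout = 1+9+6 = 16, so the finish is 16 days.
Inspect finishes as early as 13 and must finish by 16.
Float = 16 − 13 = 3.

3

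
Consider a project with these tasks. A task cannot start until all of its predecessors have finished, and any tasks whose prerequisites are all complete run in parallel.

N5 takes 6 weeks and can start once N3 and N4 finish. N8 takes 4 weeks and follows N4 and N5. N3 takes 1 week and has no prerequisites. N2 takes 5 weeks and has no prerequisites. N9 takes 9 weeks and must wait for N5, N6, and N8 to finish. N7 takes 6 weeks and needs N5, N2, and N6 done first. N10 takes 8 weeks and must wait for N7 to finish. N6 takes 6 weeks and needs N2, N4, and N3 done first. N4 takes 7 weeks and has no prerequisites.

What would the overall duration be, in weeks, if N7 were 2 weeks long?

26

Actual critical path: N4→N5→N7→N10 = 7+6+6+8 = 27 ⇒ 27 weeks.
N7 is on the critical path; changing it to 2 makes that path 23 weeks.
New critical path: N4→N5→N8→N9 = 7+6+4+9 = 26 ⇒ 26 weeks.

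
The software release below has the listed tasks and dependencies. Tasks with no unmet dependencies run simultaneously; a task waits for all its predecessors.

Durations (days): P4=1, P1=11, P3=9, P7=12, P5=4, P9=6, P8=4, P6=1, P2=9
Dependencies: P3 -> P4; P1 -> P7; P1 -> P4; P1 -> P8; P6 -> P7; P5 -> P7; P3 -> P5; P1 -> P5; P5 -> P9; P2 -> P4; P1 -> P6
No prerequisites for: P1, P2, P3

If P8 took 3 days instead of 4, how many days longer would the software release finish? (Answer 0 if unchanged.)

As given, the longest chain is P1→P5→P7 = 11+4+12 = 27, so the finish is 27 days.
The longest path through P8 is only 15 days, so P8 has float 12.
The critical path is still P1→P5→P7; finish is now 27 days.
Change in finish: 27 − 27 = +0 days.

0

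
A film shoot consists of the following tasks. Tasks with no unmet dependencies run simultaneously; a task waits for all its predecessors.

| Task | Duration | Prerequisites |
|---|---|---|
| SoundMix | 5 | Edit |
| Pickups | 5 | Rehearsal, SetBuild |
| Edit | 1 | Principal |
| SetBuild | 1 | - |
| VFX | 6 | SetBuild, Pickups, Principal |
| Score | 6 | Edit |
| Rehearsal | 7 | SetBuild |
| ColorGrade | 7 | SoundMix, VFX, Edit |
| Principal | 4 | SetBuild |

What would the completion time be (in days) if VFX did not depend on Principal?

26

With the dependency in place, SetBuild→Rehearsal→Pickups→VFX→ColorGrade = 1+7+5+6+7 = 26 sets the finish at 26 days.
Dropping Principal→VFX doesn't change VFX's earliest start (13); another predecessor still binds.
After: SetBuild→Rehearsal→Pickups→VFX→ColorGrade = 1+7+5+6+7 = 26 → 26 days.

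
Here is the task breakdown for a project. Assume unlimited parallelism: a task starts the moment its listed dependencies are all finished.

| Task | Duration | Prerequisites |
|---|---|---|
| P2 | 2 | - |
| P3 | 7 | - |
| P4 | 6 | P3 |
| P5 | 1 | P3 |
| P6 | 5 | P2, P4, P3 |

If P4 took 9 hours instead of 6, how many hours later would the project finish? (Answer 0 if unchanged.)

3

The binding path is P3→P4→P6 = 7+6+5 = 18; finish at 18 hours.
P4 is on the critical path; changing it to 9 makes that path 21 hours.
No other chain overtakes it, so the finish is 21 hours.
Change in finish: 21 − 18 = +3 hours.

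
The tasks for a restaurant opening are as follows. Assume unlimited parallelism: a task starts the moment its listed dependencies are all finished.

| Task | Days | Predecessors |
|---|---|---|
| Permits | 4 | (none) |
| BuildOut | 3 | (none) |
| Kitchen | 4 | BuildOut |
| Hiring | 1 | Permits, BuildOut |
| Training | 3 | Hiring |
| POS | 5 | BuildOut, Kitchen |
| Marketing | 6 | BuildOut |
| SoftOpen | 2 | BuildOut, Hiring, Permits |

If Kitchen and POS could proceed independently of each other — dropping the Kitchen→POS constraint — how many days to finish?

9

With the dependency in place, BuildOut→Kitchen→POS = 3+4+5 = 12 sets the finish at 12 days.
Without Kitchen→POS, POS's earliest start moves from 7 to 3.
After: BuildOut→Marketing = 3+6 = 9 → 9 days.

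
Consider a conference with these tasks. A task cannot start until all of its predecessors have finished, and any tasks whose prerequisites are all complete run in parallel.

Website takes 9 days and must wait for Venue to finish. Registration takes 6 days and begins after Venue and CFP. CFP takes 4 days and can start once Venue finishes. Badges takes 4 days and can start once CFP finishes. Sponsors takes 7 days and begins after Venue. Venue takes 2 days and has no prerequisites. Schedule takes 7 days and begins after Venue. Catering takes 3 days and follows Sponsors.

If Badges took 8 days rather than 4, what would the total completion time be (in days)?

Critical path before the change: Venue→CFP→Registration = 2+4+6 = 12 giving 12 days.
The longest path through Badges is only 10 days, so Badges has float 2.
New critical path: Venue→CFP→Badges = 2+4+8 = 14 ⇒ 14 days.

14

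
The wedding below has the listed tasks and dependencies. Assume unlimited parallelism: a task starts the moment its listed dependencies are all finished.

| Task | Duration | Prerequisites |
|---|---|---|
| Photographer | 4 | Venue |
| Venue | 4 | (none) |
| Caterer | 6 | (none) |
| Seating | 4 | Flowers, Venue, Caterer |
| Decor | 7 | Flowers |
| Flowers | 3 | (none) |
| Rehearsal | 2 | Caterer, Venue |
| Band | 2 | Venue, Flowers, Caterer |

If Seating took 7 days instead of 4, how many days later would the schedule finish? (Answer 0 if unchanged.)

3

Baseline: Caterer→Seating = 6+4 = 10 → 10 days.
Since Seating is critical, the +3 change carries straight to that chain (now 13 days).
The critical path is still Caterer→Seating; finish is now 13 days.
Change in finish: 13 − 10 = +3 days.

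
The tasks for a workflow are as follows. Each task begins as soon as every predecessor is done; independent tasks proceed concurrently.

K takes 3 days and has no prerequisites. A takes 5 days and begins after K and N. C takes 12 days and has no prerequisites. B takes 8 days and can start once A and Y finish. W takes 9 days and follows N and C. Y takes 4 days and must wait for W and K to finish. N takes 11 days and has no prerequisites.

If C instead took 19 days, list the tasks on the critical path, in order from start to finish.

C, W, Y, B

The binding path is C→W→Y→B = 12+9+4+8 = 33; finish at 33 days.
Since C is critical, the +7 change carries straight to that chain (now 40 days).
That remains the longest chain; total 40 days.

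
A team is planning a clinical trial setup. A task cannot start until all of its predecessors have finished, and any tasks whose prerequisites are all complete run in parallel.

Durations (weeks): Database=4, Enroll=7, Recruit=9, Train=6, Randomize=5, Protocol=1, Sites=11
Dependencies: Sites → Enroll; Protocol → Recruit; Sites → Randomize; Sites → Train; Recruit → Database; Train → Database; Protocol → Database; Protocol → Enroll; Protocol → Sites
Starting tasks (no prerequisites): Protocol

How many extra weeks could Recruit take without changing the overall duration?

Critical path: Protocol→Sites→Train→Database = 1+11+6+4 = 22, so the finish is 22 weeks.
Recruit finishes as early as 10 and must finish by 18.
So Recruit can slip 18 − 10 = 8 weeks.

8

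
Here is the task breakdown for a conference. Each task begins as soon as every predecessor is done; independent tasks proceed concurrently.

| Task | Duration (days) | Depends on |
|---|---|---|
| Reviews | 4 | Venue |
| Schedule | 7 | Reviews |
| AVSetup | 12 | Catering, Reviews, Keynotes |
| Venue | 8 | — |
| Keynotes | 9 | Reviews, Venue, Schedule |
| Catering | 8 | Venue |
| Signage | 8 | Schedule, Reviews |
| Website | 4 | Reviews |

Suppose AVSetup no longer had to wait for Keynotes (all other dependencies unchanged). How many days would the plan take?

With the dependency in place, Venue→Reviews→Schedule→Keynotes→AVSetup = 8+4+7+9+12 = 40 sets the finish at 40 days.
Without Keynotes→AVSetup, AVSetup's earliest start moves from 28 to 16.
The longest chain is now Venue→Reviews→Schedule→Keynotes = 8+4+7+9 = 28, so the plan takes 28 days.

28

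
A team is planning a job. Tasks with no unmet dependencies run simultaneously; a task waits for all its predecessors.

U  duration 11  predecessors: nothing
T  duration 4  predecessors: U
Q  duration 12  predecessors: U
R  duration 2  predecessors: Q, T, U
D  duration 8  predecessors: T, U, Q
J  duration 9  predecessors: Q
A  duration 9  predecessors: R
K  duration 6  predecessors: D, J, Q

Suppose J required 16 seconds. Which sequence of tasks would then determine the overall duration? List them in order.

U, Q, J, K

As given, the longest chain is U→Q→J→K = 11+12+9+6 = 38, so the finish is 38 seconds.
J lies on that path, so at 16 seconds the path becomes 45 seconds.
The critical path is still U→Q→J→K; finish is now 45 seconds.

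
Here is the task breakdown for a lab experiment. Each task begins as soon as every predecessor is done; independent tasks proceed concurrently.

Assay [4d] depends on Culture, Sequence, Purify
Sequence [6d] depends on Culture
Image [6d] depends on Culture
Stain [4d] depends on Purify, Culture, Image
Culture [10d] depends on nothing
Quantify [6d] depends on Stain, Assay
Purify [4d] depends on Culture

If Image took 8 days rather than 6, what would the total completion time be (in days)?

Critical path before the change: Culture→Image→Stain→Quantify = 10+6+4+6 = 26 giving 26 days.
Image is on the critical path; changing it to 8 makes that path 28 days.
The critical path is still Culture→Image→Stain→Quantify; finish is now 28 days.

28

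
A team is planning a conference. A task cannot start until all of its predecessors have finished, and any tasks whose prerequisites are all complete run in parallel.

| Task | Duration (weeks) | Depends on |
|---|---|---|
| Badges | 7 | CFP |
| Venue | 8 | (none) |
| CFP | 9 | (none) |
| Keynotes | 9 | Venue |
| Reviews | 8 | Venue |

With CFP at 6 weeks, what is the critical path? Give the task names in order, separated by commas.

Actual critical path: Venue→Keynotes = 8+9 = 17 ⇒ 17 weeks.
CFP has 1 week of float (longest path through it is 16).
No other chain overtakes it, so the finish is 17 weeks.

Venue, Keynotes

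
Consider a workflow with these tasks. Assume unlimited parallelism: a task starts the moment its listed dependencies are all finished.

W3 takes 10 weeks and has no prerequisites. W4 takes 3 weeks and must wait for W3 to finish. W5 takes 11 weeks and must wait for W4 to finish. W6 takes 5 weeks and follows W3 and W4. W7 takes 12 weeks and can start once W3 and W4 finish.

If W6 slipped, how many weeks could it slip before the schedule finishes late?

7

The longest chain is W3→W4→W7 = 10+3+12 = 25; overall finish 25 weeks.
Longest path through W6: 18 weeks (earliest finish 18, latest finish 25).
So W6 can slip 25 − 18 = 7 weeks.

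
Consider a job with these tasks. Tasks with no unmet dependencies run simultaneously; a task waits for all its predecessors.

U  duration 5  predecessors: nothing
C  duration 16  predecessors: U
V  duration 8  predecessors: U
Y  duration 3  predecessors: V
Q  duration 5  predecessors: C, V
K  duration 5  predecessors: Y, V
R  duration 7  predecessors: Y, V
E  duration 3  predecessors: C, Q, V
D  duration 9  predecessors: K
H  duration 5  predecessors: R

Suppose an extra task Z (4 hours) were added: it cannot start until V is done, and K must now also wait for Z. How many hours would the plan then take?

Originally the plan takes 30 hours.
With Z inserted, K now waits for max(Y, V, Z).
New critical path: U→V→Z→K→D = 5+8+4+5+9 = 31 ⇒ 31 hours.

31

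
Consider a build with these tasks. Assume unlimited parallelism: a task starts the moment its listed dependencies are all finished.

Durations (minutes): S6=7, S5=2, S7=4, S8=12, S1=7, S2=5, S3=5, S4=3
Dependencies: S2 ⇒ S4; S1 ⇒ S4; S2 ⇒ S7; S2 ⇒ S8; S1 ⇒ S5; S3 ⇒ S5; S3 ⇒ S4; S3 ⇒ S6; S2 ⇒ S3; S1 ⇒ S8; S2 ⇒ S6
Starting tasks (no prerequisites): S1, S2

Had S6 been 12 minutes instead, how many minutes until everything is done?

The binding path is S1→S8 = 7+12 = 19; finish at 19 minutes.
The longest path through S6 is only 17 minutes, so S6 has float 2.
Now S2→S3→S6 = 5+5+12 = 22 is longest, so the finish becomes 22 minutes.

22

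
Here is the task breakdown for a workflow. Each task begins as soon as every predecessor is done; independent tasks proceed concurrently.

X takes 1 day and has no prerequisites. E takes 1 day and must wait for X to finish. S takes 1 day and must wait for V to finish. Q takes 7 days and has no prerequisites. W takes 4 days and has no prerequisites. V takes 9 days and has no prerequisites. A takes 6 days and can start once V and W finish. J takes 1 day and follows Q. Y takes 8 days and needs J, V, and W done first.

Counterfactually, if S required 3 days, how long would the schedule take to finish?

As given, the longest chain is V→Y = 9+8 = 17, so the finish is 17 days.
The longest path through S is only 10 days, so S has float 7.
That remains the longest chain; total 17 days.

17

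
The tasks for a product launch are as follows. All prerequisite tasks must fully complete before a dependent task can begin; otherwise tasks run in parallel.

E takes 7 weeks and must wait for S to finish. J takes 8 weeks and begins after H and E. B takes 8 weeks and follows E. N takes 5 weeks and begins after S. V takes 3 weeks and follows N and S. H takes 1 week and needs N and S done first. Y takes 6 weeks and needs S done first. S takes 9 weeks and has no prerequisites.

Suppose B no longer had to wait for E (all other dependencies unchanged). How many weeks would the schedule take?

24

Original critical path: S→E→B = 9+7+8 = 24 ⇒ 24 weeks.
Without E→B, B's earliest start moves from 16 to 0.
After: S→E→J = 9+7+8 = 24 → 24 weeks.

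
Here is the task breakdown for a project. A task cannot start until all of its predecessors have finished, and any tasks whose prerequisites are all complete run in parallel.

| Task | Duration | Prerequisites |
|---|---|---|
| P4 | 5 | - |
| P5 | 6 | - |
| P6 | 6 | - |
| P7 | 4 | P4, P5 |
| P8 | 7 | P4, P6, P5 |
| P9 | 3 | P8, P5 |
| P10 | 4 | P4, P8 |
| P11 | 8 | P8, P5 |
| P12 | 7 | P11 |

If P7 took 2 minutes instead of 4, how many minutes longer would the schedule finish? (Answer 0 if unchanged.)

Baseline: P5→P8→P11→P12 = 6+7+8+7 = 28 → 28 minutes.
The longest path through P7 is only 10 minutes, so P7 has float 18.
The critical path is still P5→P8→P11→P12; finish is now 28 minutes.
Change in finish: 28 − 28 = +0 minutes.

0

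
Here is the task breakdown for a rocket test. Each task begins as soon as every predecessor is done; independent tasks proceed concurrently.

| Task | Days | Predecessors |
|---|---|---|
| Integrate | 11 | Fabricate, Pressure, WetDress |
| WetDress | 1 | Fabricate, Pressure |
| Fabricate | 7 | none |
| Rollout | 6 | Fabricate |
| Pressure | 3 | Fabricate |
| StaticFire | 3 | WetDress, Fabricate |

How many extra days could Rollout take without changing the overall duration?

9

Fabricate→Pressure→WetDress→Integrate = 7+3+1+11 = 22 sets the makespan at 22 days.
The longest chain containing Rollout totals 13 days.
Float = 22 − 13 = 9.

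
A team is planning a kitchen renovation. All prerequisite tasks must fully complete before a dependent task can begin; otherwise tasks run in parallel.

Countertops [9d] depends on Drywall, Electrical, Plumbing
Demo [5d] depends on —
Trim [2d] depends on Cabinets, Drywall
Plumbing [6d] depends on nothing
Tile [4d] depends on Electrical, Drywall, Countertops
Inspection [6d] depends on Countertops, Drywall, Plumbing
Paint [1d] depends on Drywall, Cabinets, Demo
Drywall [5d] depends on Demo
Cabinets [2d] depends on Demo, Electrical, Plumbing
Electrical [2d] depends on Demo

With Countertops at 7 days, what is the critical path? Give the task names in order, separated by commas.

The binding path is Demo→Drywall→Countertops→Inspection = 5+5+9+6 = 25; finish at 25 days.
Since Countertops is critical, the -2 change carries straight to that chain (now 23 days).
The critical path is still Demo→Drywall→Countertops→Inspection; finish is now 23 days.

Demo, Drywall, Countertops, Inspection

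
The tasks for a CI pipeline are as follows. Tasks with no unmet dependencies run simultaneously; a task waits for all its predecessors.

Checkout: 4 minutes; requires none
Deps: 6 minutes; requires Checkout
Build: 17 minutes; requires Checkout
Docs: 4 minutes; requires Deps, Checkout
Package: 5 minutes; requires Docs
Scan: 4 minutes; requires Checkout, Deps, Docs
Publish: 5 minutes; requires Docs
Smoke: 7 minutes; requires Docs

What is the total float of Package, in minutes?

Critical path: Checkout→Deps→Docs→Smoke = 4+6+4+7 = 21, so the finish is 21 minutes.
Package finishes as early as 19 and must finish by 21.
Slack of Package = 16 − 14 = 2 minutes.

2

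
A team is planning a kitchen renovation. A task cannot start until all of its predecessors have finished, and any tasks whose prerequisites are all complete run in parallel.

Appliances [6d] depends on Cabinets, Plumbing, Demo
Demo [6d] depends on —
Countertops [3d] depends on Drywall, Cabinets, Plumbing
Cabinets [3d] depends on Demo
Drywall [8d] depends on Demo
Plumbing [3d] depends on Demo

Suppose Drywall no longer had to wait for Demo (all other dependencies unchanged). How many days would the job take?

Original critical path: Demo→Drywall→Countertops = 6+8+3 = 17 ⇒ 17 days.
Without Demo→Drywall, Drywall's earliest start moves from 6 to 0.
The longest chain is now Demo→Plumbing→Appliances = 6+3+6 = 15, so the job takes 15 days.

15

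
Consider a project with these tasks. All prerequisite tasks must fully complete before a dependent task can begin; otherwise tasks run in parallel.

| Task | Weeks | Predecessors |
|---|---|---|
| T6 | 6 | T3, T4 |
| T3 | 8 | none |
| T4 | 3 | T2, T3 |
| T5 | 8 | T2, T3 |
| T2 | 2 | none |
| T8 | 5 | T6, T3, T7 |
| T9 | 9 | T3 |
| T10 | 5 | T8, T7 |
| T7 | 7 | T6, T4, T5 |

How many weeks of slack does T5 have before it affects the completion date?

1

Critical path: T3→T4→T6→T7→T8→T10 = 8+3+6+7+5+5 = 34, so the finish is 34 weeks.
The longest chain containing T5 totals 33 weeks.
So T5 can slip 17 − 16 = 1 week.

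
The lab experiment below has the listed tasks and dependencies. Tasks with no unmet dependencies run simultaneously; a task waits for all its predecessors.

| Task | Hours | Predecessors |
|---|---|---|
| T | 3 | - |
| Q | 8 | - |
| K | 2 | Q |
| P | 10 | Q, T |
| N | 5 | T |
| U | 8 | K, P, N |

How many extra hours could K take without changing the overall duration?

Critical path: Q→P→U = 8+10+8 = 26, so the finish is 26 hours.
The longest chain containing K totals 18 hours.
Slack of K = 16 − 8 = 8 hours.

8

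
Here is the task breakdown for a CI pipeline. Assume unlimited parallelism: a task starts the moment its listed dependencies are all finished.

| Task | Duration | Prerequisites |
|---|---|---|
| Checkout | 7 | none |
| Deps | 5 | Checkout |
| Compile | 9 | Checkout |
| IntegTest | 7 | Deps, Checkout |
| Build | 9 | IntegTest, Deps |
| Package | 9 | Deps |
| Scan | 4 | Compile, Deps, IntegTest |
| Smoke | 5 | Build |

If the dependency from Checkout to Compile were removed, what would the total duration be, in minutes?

33

Before: longest chain Checkout→Deps→IntegTest→Build→Smoke = 7+5+7+9+5 = 33, finish 33.
Without Checkout→Compile, Compile's earliest start moves from 7 to 0.
New critical path: Checkout→Deps→IntegTest→Build→Smoke = 7+5+7+9+5 = 33 ⇒ 33 minutes.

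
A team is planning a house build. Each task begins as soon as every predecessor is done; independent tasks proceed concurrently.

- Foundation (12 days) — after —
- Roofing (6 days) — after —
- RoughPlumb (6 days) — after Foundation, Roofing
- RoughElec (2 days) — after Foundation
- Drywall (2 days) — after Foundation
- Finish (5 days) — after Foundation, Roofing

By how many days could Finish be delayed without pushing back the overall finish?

Foundation→RoughPlumb = 12+6 = 18 sets the makespan at 18 days.
Finish finishes as early as 17 and must finish by 18.
Slack of Finish = 13 − 12 = 1 day.

1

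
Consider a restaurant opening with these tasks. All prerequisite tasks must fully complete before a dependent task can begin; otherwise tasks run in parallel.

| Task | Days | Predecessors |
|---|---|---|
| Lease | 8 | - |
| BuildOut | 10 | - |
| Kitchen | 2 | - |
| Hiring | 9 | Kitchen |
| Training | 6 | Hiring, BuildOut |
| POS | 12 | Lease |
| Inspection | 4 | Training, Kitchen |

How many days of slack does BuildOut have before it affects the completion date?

Critical path: Kitchen→Hiring→Training→Inspection = 2+9+6+4 = 21, so the finish is 21 days.
The longest chain containing BuildOut totals 20 days.
Float = 21 − 20 = 1.

1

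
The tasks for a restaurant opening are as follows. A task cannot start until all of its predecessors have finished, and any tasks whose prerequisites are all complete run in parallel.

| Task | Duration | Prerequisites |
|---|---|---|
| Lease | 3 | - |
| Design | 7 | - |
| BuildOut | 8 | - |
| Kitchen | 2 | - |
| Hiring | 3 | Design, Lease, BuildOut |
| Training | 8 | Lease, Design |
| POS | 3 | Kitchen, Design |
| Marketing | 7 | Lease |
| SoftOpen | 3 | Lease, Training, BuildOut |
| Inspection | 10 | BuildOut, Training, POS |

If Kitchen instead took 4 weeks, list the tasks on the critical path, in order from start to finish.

Actual critical path: Design→Training→Inspection = 7+8+10 = 25 ⇒ 25 weeks.
Kitchen is off the critical path — its longest chain is 15 weeks, giving 10 of slack.
That remains the longest chain; total 25 weeks.

Design, Training, Inspection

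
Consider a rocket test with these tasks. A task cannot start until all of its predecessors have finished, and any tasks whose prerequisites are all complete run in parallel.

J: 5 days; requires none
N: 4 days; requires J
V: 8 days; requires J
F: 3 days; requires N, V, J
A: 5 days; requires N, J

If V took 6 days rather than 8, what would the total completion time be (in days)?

14

As given, the longest chain is J→V→F = 5+8+3 = 16, so the finish is 16 days.
V lies on that path, so at 6 days the path becomes 14 days.
The binding chain switches to J→N→A = 5+4+5 = 14; finish 14 days.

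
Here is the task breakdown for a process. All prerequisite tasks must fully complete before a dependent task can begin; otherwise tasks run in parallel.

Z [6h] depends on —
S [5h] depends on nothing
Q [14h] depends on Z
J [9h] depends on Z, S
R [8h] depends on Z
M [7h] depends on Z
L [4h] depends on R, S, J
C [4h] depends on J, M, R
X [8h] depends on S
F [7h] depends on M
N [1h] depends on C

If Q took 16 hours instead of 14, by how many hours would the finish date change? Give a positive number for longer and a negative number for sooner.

2

As given, the longest chain is Z→Q = 6+14 = 20, so the finish is 20 hours.
Since Q is critical, the +2 change carries straight to that chain (now 22 hours).
That remains the longest chain; total 22 hours.
Change in finish: 22 − 20 = +2 hours.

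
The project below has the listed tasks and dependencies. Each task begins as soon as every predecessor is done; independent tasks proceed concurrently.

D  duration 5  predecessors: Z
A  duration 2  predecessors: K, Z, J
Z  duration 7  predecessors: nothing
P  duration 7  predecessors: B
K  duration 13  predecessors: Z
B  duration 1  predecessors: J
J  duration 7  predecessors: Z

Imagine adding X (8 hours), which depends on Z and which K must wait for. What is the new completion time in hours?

Originally the project takes 22 hours.
With X inserted, K now waits for max(Z, X).
New critical path: Z→X→K→A = 7+8+13+2 = 30 ⇒ 30 hours.

30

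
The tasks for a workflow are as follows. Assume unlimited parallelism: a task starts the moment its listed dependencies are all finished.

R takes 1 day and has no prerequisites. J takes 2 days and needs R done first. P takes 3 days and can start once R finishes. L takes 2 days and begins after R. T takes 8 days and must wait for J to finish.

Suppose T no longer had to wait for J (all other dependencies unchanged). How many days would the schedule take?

Original critical path: R→J→T = 1+2+8 = 11 ⇒ 11 days.
Without J→T, T's earliest start moves from 3 to 0.
The longest chain is now T = 8 = 8, so the schedule takes 8 days.

8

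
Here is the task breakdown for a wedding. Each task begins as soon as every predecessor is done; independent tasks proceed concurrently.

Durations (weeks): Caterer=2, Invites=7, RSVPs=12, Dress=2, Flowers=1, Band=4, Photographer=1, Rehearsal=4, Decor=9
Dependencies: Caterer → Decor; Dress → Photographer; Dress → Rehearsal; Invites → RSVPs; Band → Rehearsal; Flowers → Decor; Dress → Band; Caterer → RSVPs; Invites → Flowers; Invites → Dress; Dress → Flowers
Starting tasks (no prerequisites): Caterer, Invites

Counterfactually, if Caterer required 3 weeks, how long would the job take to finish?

19

Actual critical path: Invites→RSVPs = 7+12 = 19 ⇒ 19 weeks.
Caterer has 5 weeks of float (longest path through it is 14).
The critical path is still Invites→RSVPs; finish is now 19 weeks.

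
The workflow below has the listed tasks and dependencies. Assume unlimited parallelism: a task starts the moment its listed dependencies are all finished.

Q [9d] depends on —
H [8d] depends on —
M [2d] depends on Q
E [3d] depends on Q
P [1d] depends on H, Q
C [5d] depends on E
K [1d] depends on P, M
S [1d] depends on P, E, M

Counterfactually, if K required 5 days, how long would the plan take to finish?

Critical path before the change: Q→E→C = 9+3+5 = 17 giving 17 days.
K has 5 days of float (longest path through it is 12).
The critical path is still Q→E→C; finish is now 17 days.

17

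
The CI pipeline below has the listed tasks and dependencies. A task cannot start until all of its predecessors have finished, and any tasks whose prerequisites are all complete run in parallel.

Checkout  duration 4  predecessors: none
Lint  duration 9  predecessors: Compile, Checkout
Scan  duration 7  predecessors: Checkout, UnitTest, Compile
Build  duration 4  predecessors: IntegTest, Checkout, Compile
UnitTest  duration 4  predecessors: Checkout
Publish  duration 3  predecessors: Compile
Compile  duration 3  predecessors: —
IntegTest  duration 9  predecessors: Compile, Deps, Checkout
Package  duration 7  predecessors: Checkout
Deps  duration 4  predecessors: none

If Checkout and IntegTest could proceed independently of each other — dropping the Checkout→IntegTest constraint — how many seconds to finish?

Before: longest chain Checkout→IntegTest→Build = 4+9+4 = 17, finish 17.
Dropping Checkout→IntegTest doesn't change IntegTest's earliest start (4); another predecessor still binds.
After: Deps→IntegTest→Build = 4+9+4 = 17 → 17 seconds.

17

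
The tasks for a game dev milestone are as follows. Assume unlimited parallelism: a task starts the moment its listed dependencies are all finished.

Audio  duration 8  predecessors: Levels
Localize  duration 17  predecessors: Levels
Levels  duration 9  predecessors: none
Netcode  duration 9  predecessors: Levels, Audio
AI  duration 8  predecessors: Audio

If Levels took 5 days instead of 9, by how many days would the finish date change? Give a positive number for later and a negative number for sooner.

Critical path before the change: Levels→Audio→Netcode = 9+8+9 = 26 giving 26 days.
Since Levels is critical, the -4 change carries straight to that chain (now 22 days).
The critical path is still Levels→Audio→Netcode; finish is now 22 days.
Change in finish: 22 − 26 = -4 days.

-4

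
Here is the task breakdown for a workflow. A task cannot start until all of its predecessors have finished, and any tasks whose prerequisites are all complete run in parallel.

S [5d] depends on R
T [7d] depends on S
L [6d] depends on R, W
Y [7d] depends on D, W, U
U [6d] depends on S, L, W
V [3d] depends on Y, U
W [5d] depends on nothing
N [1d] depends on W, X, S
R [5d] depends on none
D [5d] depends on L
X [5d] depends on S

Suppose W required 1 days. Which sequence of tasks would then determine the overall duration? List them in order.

R, L, U, Y, V

As given, the longest chain is W→L→U→Y→V = 5+6+6+7+3 = 27, so the finish is 27 days.
W lies on that path, so at 1 day the path becomes 23 days.
Now R→L→U→Y→V = 5+6+6+7+3 = 27 is longest, so the finish becomes 27 days.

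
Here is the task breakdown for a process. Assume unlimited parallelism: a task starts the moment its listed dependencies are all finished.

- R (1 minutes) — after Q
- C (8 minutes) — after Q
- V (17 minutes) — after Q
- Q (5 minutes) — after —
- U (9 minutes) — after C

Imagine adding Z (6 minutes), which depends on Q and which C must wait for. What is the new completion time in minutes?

28

Originally the job takes 22 minutes.
With Z inserted, C now waits for max(Q, Z).
New critical path: Q→Z→C→U = 5+6+8+9 = 28 ⇒ 28 minutes.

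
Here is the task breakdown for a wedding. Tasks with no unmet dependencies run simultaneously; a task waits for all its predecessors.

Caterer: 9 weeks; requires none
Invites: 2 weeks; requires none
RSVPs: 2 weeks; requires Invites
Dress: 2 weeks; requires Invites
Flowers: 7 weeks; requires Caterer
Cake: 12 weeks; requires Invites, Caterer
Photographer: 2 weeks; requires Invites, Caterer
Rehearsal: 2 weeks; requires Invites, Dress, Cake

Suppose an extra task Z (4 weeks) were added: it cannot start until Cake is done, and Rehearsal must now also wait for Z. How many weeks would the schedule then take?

27

Originally the schedule takes 23 weeks.
With Z inserted, Rehearsal now waits for max(Invites, Dress, Cake, Z).
New critical path: Caterer→Cake→Z→Rehearsal = 9+12+4+2 = 27 ⇒ 27 weeks.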